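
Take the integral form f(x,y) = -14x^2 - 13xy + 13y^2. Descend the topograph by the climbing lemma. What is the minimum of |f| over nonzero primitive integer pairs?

descent: ρ → (13,13,-14)  [lands on river]
river: ρ → (-14,15,12)
river: ρ → (12,9,-17)
river: ρ → (-17,25,4)
river: ρ → (4,23,-23)
river: ρ → (-23,23,4)
river: ρ → (4,25,-17)
river: ρ → (-17,9,12)
river: ρ → (12,15,-14)
river: ρ → (-14,13,13)
closes: descent 1, river 10
min |a| on river = 4

4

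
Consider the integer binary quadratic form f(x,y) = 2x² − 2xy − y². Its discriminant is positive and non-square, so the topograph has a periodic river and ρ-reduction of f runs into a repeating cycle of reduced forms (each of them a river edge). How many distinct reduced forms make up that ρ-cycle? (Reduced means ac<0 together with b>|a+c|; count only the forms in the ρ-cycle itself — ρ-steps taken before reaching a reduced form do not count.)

D = 12, ⌊√D⌋ = 3
descent: ρ → (-1,2,2)  [lands on river]
river: ρ → (2,2,-1)
ρ-cycle length = 2 (tail of 1 descent step not counted)

2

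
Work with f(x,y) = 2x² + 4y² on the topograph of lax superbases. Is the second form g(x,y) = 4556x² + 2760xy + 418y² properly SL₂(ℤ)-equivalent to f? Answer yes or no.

D₁ = -32, D₂ = -32
f: reduced (well bottom): (2,0,4) with a≤c, −a<b≤a
g: flip: (4556,2760,418)→(418,-2760,4556)
g: translate: b→-252 (≡-2760 mod 836), so (418,-2760,4556)→(418,-252,38)
g: flip: (418,-252,38)→(38,252,418)
g: translate: b→24 (≡252 mod 76), so (38,252,418)→(38,24,4)
g: flip: (38,24,4)→(4,-24,38)
g: translate: b→0 (≡-24 mod 8), so (4,-24,38)→(4,0,2)
g: flip: (4,0,2)→(2,0,4)
g: reduced (well bottom): (2,0,4) with a≤c, −a<b≤a
reduced forms (2, 0, 4) vs (2, 0, 4) ⇒ equivalent

yes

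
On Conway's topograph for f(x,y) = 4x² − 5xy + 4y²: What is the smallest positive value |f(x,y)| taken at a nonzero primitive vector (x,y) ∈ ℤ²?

translate: b→3 (≡-5 mod 8), so (4,-5,4)→(4,3,3)
flip: (4,3,3)→(3,-3,4)
translate: b→3 (≡-3 mod 6), so (3,-3,4)→(3,3,4)
reduced (well bottom): (3,3,4) with a≤c, −a<b≤a
well minimum = a = 3

3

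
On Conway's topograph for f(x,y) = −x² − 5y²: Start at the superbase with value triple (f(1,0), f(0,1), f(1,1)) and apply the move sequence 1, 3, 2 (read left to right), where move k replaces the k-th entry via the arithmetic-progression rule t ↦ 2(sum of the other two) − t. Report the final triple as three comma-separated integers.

start (-1,-5,-6) = (f(1,0),f(0,1),f(1,1))
replace slot 1: 2·((-5)+(-6)) − (-1) = -21 → (-21,-5,-6)
replace slot 3: 2·((-21)+(-5)) − (-6) = -46 → (-21,-5,-46)
replace slot 2: 2·((-21)+(-46)) − (-5) = -129 → (-21,-129,-46)

-21,-129,-46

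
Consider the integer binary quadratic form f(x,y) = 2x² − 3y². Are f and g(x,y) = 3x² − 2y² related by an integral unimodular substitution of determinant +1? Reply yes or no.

D₁ = 24, D₂ = 24
river cycle of f (length 2): (2, 4, -1), (-1, 4, 2)
river cycle of g (length 2): (-2, 4, 1), (1, 4, -2)
cycles differ ⇒ inequivalent

no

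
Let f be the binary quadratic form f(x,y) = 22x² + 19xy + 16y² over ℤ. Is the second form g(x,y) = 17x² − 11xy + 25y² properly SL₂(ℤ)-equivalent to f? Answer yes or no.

D₁ = -1047, D₂ = -1579
discriminants differ ⇒ not SL₂(ℤ)-equivalent

no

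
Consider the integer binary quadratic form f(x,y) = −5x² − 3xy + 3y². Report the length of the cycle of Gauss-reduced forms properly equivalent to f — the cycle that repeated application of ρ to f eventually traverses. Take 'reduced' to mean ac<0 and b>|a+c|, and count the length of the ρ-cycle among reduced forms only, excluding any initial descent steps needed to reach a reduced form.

D = 69, ⌊√D⌋ = 8
descent: ρ → (3,3,-5)  [lands on river]
river: ρ → (-5,7,1)
river: ρ → (1,7,-5)
river: ρ → (-5,3,3)
ρ-cycle length = 4 (tail of 1 descent step not counted)

4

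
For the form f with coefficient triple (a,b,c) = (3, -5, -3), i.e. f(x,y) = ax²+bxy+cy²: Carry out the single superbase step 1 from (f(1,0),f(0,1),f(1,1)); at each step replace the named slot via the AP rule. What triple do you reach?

start (3,-3,-5) = (f(1,0),f(0,1),f(1,1))
replace slot 1: 2·((-3)+(-5)) − 3 = -19 → (-19,-3,-5)

-19,-3,-5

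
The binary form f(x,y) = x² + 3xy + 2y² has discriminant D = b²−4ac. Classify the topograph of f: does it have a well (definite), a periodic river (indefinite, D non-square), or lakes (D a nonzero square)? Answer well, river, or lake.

D = b²−4ac = 3² − 4·1·2 = 1
D = 1² is a perfect square ⇒ form factors over ℤ ⇒ lakes

lake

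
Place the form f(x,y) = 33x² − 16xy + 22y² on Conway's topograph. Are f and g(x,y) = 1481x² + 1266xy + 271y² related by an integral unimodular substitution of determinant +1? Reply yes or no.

D₁ = -2648, D₂ = -2648
f: flip: (33,-16,22)→(22,16,33)
f: reduced (well bottom): (22,16,33) with a≤c, −a<b≤a
g: flip: (1481,1266,271)→(271,-1266,1481)
g: translate: b→-182 (≡-1266 mod 542), so (271,-1266,1481)→(271,-182,33)
g: flip: (271,-182,33)→(33,182,271)
g: translate: b→-16 (≡182 mod 66), so (33,182,271)→(33,-16,22)
g: flip: (33,-16,22)→(22,16,33)
g: reduced (well bottom): (22,16,33) with a≤c, −a<b≤a
reduced forms (22, 16, 33) vs (22, 16, 33) ⇒ equivalent

yes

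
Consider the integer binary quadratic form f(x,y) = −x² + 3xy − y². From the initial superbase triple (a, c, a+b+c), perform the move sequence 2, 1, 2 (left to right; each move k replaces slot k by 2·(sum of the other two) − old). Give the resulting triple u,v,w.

start (-1,-1,1) = (f(1,0),f(0,1),f(1,1))
replace slot 2: 2·((-1)+1) − (-1) = 1 → (-1,1,1)
replace slot 1: 2·(1+1) − (-1) = 5 → (5,1,1)
replace slot 2: 2·(5+1) − 1 = 11 → (5,11,1)

5,11,1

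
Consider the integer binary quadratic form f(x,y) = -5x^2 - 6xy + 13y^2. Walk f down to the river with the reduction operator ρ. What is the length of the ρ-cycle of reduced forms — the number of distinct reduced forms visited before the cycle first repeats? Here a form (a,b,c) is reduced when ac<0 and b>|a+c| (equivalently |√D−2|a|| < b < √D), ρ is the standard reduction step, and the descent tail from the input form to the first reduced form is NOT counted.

D = 296, ⌊√D⌋ = 17
descent: ρ → (13,6,-5)
descent: ρ → (-5,14,5)  [lands on river]
river: ρ → (5,16,-2)
river: ρ → (-2,16,5)
river: ρ → (5,14,-5)
river: ρ → (-5,16,2)
river: ρ → (2,16,-5)
ρ-cycle length = 6 (tail of 2 descent steps not counted)

6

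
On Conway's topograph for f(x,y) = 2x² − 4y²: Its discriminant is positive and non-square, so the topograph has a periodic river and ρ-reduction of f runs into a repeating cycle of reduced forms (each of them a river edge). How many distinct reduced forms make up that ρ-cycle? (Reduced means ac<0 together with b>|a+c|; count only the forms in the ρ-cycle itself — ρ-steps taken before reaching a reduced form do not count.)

D = 32, ⌊√D⌋ = 5
descent: ρ → (-4,0,2)
descent: ρ → (2,4,-2)  [lands on river]
river: ρ → (-2,4,2)
ρ-cycle length = 2 (tail of 2 descent steps not counted)

2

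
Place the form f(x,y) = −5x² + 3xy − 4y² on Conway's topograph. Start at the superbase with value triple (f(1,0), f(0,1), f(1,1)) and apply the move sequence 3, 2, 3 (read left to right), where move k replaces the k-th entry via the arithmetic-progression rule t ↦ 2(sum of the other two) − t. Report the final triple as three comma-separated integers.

start (-5,-4,-6) = (f(1,0),f(0,1),f(1,1))
replace slot 3: 2·((-5)+(-4)) − (-6) = -12 → (-5,-4,-12)
replace slot 2: 2·((-5)+(-12)) − (-4) = -30 → (-5,-30,-12)
replace slot 3: 2·((-5)+(-30)) − (-12) = -58 → (-5,-30,-58)

-5,-30,-58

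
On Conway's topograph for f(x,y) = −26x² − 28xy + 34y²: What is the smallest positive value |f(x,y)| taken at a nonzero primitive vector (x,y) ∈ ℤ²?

descent: ρ → (34,28,-26)  [lands on river]
river: ρ → (-26,24,36)
river: ρ → (36,48,-14)
river: ρ → (-14,64,4)
river: ρ → (4,64,-14)
river: ρ → (-14,48,36)
river: ρ → (36,24,-26)
river: ρ → (-26,28,34)
river: ρ → (34,40,-20)
river: ρ → (-20,40,34)
closes: descent 1, river 10
min |a| on river = 4

4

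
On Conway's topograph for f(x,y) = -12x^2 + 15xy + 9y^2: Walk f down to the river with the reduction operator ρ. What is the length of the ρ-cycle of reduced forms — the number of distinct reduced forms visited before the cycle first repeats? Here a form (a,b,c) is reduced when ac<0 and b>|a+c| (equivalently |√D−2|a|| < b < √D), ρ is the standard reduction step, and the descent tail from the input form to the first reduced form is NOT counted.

D = 657, ⌊√D⌋ = 25
river: ρ → (9,21,-6)
river: ρ → (-6,15,18)
river: ρ → (18,21,-3)
river: ρ → (-3,21,18)
river: ρ → (18,15,-6)
river: ρ → (-6,21,9)
river: ρ → (9,15,-12)
river: ρ → (-12,9,12)
river: ρ → (12,15,-9)
river: ρ → (-9,21,6)
river: ρ → (6,15,-18)
river: ρ → (-18,21,3)
river: ρ → (3,21,-18)
river: ρ → (-18,15,6)
river: ρ → (6,21,-9)
river: ρ → (-9,15,12)
river: ρ → (12,9,-12)
river: ρ → (-12,15,9)
ρ-cycle length = 18 (tail of 0 descent steps not counted)

18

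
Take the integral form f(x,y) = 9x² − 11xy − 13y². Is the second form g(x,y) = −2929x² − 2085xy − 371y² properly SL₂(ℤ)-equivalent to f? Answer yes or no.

D₁ = 589, D₂ = 589
river cycle of f (length 16): (-13, 11, 9), (9, 7, -15), (-15, 23, 1), (1, 23, -15), (-15, 7, 9), (9, 11, -13), (-13, 15, 7), (7, 13, -15), (-15, 17, 5), (5, 23, -3), … (6 more)
river cycle of g (length 16): (-13, 11, 9), (9, 7, -15), (-15, 23, 1), (1, 23, -15), (-15, 7, 9), (9, 11, -13), (-13, 15, 7), (7, 13, -15), (-15, 17, 5), (5, 23, -3), … (6 more)
cycles coincide ⇒ equivalent

yes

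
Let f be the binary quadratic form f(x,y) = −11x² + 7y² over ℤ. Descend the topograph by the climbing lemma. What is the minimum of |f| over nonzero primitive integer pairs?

descent: ρ → (7,14,-4)  [lands on river]
river: ρ → (-4,10,13)
river: ρ → (13,16,-1)
river: ρ → (-1,16,13)
river: ρ → (13,10,-4)
river: ρ → (-4,14,7)
closes: descent 1, river 6
min |a| on river = 1

1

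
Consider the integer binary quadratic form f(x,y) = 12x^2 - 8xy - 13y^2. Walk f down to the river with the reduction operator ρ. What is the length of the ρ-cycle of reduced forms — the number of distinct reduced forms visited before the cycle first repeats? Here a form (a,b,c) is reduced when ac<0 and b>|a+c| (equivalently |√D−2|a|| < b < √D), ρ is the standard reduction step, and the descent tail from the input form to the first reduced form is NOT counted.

D = 688, ⌊√D⌋ = 26
descent: ρ → (-13,8,12)  [lands on river]
river: ρ → (12,16,-9)
river: ρ → (-9,20,8)
river: ρ → (8,12,-17)
river: ρ → (-17,22,3)
river: ρ → (3,26,-1)
river: ρ → (-1,26,3)
river: ρ → (3,22,-17)
river: ρ → (-17,12,8)
river: ρ → (8,20,-9)
river: ρ → (-9,16,12)
river: ρ → (12,8,-13)
river: ρ → (-13,18,7)
river: ρ → (7,24,-4)
river: ρ → (-4,24,7)
river: ρ → (7,18,-13)
ρ-cycle length = 16 (tail of 1 descent step not counted)

16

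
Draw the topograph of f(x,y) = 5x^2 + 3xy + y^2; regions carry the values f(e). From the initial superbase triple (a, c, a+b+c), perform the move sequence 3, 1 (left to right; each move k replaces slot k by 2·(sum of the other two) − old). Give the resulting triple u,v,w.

start (5,1,9) = (f(1,0),f(0,1),f(1,1))
replace slot 3: 2·(5+1) − 9 = 3 → (5,1,3)
replace slot 1: 2·(1+3) − 5 = 3 → (3,1,3)

3,1,3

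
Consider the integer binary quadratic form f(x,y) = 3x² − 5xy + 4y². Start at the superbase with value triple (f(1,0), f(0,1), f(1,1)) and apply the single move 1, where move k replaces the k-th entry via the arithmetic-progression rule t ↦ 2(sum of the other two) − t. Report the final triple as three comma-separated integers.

start (3,4,2) = (f(1,0),f(0,1),f(1,1))
replace slot 1: 2·(4+2) − 3 = 9 → (9,4,2)

9,4,2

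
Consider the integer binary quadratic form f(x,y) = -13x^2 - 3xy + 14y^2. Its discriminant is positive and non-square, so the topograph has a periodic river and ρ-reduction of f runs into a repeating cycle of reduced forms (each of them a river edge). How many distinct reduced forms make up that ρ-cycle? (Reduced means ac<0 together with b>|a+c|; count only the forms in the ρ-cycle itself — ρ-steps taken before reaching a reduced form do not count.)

D = 737, ⌊√D⌋ = 27
descent: ρ → (14,3,-13)  [lands on river]
river: ρ → (-13,23,4)
river: ρ → (4,25,-7)
river: ρ → (-7,17,16)
river: ρ → (16,15,-8)
river: ρ → (-8,17,14)
river: ρ → (14,11,-11)
river: ρ → (-11,11,14)
river: ρ → (14,17,-8)
river: ρ → (-8,15,16)
river: ρ → (16,17,-7)
river: ρ → (-7,25,4)
river: ρ → (4,23,-13)
river: ρ → (-13,3,14)
river: ρ → (14,25,-2)
river: ρ → (-2,27,1)
river: ρ → (1,27,-2)
river: ρ → (-2,25,14)
ρ-cycle length = 18 (tail of 1 descent step not counted)

18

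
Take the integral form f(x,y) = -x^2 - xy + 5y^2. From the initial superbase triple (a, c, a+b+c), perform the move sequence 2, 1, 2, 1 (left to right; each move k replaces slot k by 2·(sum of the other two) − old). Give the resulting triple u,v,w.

start (-1,5,3) = (f(1,0),f(0,1),f(1,1))
replace slot 2: 2·((-1)+3) − 5 = -1 → (-1,-1,3)
replace slot 1: 2·((-1)+3) − (-1) = 5 → (5,-1,3)
replace slot 2: 2·(5+3) − (-1) = 17 → (5,17,3)
replace slot 1: 2·(17+3) − 5 = 35 → (35,17,3)

35,17,3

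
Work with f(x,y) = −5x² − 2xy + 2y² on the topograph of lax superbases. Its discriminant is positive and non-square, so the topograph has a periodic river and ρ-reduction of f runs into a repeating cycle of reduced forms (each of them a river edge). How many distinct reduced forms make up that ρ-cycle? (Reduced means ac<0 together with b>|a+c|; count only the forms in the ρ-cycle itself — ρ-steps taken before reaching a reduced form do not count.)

D = 44, ⌊√D⌋ = 6
descent: ρ → (2,6,-1)  [lands on river]
river: ρ → (-1,6,2)
ρ-cycle length = 2 (tail of 1 descent step not counted)

2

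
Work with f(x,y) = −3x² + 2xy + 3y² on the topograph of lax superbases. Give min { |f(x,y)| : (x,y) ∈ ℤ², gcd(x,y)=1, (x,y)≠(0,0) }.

river: ρ → (3,4,-2)
river: ρ → (-2,4,3)
river: ρ → (3,2,-3)
river: ρ → (-3,4,2)
river: ρ → (2,4,-3)
river: ρ → (-3,2,3)
closes: descent 0, river 6
min |a| on river = 2

2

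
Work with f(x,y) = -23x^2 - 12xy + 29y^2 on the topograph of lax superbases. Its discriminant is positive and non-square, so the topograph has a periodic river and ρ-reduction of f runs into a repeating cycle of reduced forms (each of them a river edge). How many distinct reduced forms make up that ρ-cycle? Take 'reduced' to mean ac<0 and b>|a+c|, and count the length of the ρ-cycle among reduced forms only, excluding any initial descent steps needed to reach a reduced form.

D = 2812, ⌊√D⌋ = 53
descent: ρ → (29,12,-23)  [lands on river]
river: ρ → (-23,34,18)
river: ρ → (18,38,-19)
river: ρ → (-19,38,18)
river: ρ → (18,34,-23)
river: ρ → (-23,12,29)
river: ρ → (29,46,-6)
river: ρ → (-6,50,13)
river: ρ → (13,28,-39)
river: ρ → (-39,50,2)
river: ρ → (2,50,-39)
river: ρ → (-39,28,13)
river: ρ → (13,50,-6)
river: ρ → (-6,46,29)
ρ-cycle length = 14 (tail of 1 descent step not counted)

14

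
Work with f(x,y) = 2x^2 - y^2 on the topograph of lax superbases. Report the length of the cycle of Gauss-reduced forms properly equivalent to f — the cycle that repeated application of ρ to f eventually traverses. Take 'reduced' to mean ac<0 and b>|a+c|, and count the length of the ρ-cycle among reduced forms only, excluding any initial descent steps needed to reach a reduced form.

D = 8, ⌊√D⌋ = 2
descent: ρ → (-1,2,1)  [lands on river]
river: ρ → (1,2,-1)
ρ-cycle length = 2 (tail of 1 descent step not counted)

2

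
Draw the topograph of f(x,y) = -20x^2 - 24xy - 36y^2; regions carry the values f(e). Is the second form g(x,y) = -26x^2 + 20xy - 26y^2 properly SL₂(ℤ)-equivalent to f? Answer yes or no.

D₁ = -2304, D₂ = -2304
f is negative-definite; reduce −f:
−f: translate: b→-16 (≡24 mod 40), so (20,24,36)→(20,-16,32)
−f: reduced (well bottom): (20,-16,32) with a≤c, −a<b≤a
flip sign back: reduced form of f is (-20,16,-32)
g is negative-definite; reduce −g:
−g: flip: (26,-20,26)→(26,20,26)
−g: reduced (well bottom): (26,20,26) with a≤c, −a<b≤a
flip sign back: reduced form of g is (-26,-20,-26)
reduced forms (-20, 16, -32) vs (-26, -20, -26) ⇒ inequivalent

no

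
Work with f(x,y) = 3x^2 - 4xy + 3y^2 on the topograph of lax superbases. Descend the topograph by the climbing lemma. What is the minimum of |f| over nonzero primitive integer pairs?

translate: b→2 (≡-4 mod 6), so (3,-4,3)→(3,2,2)
flip: (3,2,2)→(2,-2,3)
translate: b→2 (≡-2 mod 4), so (2,-2,3)→(2,2,3)
reduced (well bottom): (2,2,3) with a≤c, −a<b≤a
well minimum = a = 2

2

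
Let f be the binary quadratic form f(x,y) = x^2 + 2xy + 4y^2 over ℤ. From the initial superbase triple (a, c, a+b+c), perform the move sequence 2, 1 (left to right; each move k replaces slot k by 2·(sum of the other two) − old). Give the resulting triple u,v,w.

start (1,4,7) = (f(1,0),f(0,1),f(1,1))
replace slot 2: 2·(1+7) − 4 = 12 → (1,12,7)
replace slot 1: 2·(12+7) − 1 = 37 → (37,12,7)

37,12,7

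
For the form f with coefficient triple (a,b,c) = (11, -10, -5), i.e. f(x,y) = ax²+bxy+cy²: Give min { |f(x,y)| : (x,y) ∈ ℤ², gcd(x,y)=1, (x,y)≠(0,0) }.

descent: ρ → (-5,10,11)  [lands on river]
river: ρ → (11,12,-4)
river: ρ → (-4,12,11)
river: ρ → (11,10,-5)
closes: descent 1, river 4
min |a| on river = 4

4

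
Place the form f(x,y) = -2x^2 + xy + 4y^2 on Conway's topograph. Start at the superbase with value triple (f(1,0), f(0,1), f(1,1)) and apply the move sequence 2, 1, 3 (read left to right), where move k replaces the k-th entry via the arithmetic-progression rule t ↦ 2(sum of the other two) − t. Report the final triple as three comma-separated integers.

start (-2,4,3) = (f(1,0),f(0,1),f(1,1))
replace slot 2: 2·((-2)+3) − 4 = -2 → (-2,-2,3)
replace slot 1: 2·((-2)+3) − (-2) = 4 → (4,-2,3)
replace slot 3: 2·(4+(-2)) − 3 = 1 → (4,-2,1)

4,-2,1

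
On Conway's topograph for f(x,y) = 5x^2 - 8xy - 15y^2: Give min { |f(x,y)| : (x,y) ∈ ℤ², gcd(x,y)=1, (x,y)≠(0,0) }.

descent: ρ → (-15,8,5)
descent: ρ → (5,12,-11)  [lands on river]
river: ρ → (-11,10,6)
river: ρ → (6,14,-7)
river: ρ → (-7,14,6)
river: ρ → (6,10,-11)
river: ρ → (-11,12,5)
river: ρ → (5,18,-2)
river: ρ → (-2,18,5)
closes: descent 2, river 8
min |a| on river = 2

2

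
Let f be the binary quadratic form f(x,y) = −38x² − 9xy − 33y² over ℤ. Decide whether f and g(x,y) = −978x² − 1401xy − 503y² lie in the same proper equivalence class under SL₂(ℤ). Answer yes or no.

D₁ = -4935, D₂ = -4935
f is negative-definite; reduce −f:
−f: flip: (38,9,33)→(33,-9,38)
−f: reduced (well bottom): (33,-9,38) with a≤c, −a<b≤a
flip sign back: reduced form of f is (-33,9,-38)
g is negative-definite; reduce −g:
−g: translate: b→-555 (≡1401 mod 1956), so (978,1401,503)→(978,-555,80)
−g: flip: (978,-555,80)→(80,555,978)
−g: translate: b→75 (≡555 mod 160), so (80,555,978)→(80,75,33)
−g: flip: (80,75,33)→(33,-75,80)
−g: translate: b→-9 (≡-75 mod 66), so (33,-75,80)→(33,-9,38)
−g: reduced (well bottom): (33,-9,38) with a≤c, −a<b≤a
flip sign back: reduced form of g is (-33,9,-38)
reduced forms (-33, 9, -38) vs (-33, 9, -38) ⇒ equivalent

yes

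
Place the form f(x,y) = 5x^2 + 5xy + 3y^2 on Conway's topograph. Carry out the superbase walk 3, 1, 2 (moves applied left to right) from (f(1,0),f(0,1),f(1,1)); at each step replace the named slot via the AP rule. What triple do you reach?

start (5,3,13) = (f(1,0),f(0,1),f(1,1))
replace slot 3: 2·(5+3) − 13 = 3 → (5,3,3)
replace slot 1: 2·(3+3) − 5 = 7 → (7,3,3)
replace slot 2: 2·(7+3) − 3 = 17 → (7,17,3)

7,17,3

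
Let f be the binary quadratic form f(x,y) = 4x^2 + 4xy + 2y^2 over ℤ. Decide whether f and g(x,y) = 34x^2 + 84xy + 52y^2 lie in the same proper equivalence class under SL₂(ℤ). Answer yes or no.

D₁ = -16, D₂ = -16
f: flip: (4,4,2)→(2,-4,4)
f: translate: b→0 (≡-4 mod 4), so (2,-4,4)→(2,0,2)
f: reduced (well bottom): (2,0,2) with a≤c, −a<b≤a
g: translate: b→16 (≡84 mod 68), so (34,84,52)→(34,16,2)
g: flip: (34,16,2)→(2,-16,34)
g: translate: b→0 (≡-16 mod 4), so (2,-16,34)→(2,0,2)
g: reduced (well bottom): (2,0,2) with a≤c, −a<b≤a
reduced forms (2, 0, 2) vs (2, 0, 2) ⇒ equivalent

yes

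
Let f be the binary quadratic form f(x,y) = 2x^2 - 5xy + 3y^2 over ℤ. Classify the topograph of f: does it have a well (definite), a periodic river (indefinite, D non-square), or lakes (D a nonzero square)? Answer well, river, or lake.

D = b²−4ac = (-5)² − 4·2·3 = 1
D = 1² is a perfect square ⇒ form factors over ℤ ⇒ lakes

lake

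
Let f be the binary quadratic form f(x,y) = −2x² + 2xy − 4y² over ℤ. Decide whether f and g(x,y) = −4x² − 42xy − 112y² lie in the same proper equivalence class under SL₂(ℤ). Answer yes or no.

D₁ = -28, D₂ = -28
f is negative-definite; reduce −f:
−f: translate: b→2 (≡-2 mod 4), so (2,-2,4)→(2,2,4)
−f: reduced (well bottom): (2,2,4) with a≤c, −a<b≤a
flip sign back: reduced form of f is (-2,-2,-4)
g is negative-definite; reduce −g:
−g: translate: b→2 (≡42 mod 8), so (4,42,112)→(4,2,2)
−g: flip: (4,2,2)→(2,-2,4)
−g: translate: b→2 (≡-2 mod 4), so (2,-2,4)→(2,2,4)
−g: reduced (well bottom): (2,2,4) with a≤c, −a<b≤a
flip sign back: reduced form of g is (-2,-2,-4)
reduced forms (-2, -2, -4) vs (-2, -2, -4) ⇒ equivalent

yes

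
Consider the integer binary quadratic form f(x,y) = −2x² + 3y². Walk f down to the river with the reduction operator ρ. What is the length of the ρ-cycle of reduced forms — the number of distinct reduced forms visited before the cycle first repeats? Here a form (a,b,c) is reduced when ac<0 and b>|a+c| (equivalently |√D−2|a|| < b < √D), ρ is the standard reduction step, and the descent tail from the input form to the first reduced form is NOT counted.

D = 24, ⌊√D⌋ = 4
descent: ρ → (3,0,-2)
descent: ρ → (-2,4,1)  [lands on river]
river: ρ → (1,4,-2)
ρ-cycle length = 2 (tail of 2 descent steps not counted)

2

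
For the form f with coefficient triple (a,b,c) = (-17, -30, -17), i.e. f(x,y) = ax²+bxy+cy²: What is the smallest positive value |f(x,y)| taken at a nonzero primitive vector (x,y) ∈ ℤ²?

translate: b→-4 (≡30 mod 34), so (17,30,17)→(17,-4,4)
flip: (17,-4,4)→(4,4,17)
reduced (well bottom): (4,4,17) with a≤c, −a<b≤a
well minimum |f| = |-4| = 4 (negative-definite)

4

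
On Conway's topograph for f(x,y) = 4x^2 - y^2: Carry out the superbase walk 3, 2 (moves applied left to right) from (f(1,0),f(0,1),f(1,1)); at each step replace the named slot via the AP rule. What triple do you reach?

start (4,-1,3) = (f(1,0),f(0,1),f(1,1))
replace slot 3: 2·(4+(-1)) − 3 = 3 → (4,-1,3)
replace slot 2: 2·(4+3) − (-1) = 15 → (4,15,3)

4,15,3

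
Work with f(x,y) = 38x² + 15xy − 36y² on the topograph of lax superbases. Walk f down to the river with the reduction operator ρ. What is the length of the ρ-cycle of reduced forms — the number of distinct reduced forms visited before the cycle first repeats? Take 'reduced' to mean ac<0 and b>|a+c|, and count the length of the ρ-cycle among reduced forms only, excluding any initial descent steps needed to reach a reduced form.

D = 5697, ⌊√D⌋ = 75
river: ρ → (-36,57,17)
river: ρ → (17,45,-54)
river: ρ → (-54,63,8)
river: ρ → (8,65,-46)
river: ρ → (-46,27,27)
river: ρ → (27,27,-46)
river: ρ → (-46,65,8)
river: ρ → (8,63,-54)
river: ρ → (-54,45,17)
river: ρ → (17,57,-36)
river: ρ → (-36,15,38)
river: ρ → (38,61,-13)
river: ρ → (-13,69,18)
river: ρ → (18,75,-1)
river: ρ → (-1,75,18)
river: ρ → (18,69,-13)
river: ρ → (-13,61,38)
river: ρ → (38,15,-36)
ρ-cycle length = 18 (tail of 0 descent steps not counted)

18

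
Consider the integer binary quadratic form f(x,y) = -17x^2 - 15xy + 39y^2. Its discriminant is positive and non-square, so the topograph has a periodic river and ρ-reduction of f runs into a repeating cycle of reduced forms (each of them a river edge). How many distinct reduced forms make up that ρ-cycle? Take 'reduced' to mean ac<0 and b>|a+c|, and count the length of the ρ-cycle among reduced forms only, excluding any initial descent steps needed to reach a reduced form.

D = 2877, ⌊√D⌋ = 53
descent: ρ → (39,15,-17)
descent: ρ → (-17,53,1)  [lands on river]
river: ρ → (1,53,-17)
river: ρ → (-17,49,7)
river: ρ → (7,49,-17)
ρ-cycle length = 4 (tail of 2 descent steps not counted)

4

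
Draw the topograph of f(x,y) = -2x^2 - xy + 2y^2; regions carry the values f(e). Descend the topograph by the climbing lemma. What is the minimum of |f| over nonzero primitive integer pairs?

descent: ρ → (2,1,-2)  [lands on river]
river: ρ → (-2,3,1)
river: ρ → (1,3,-2)
river: ρ → (-2,1,2)
river: ρ → (2,3,-1)
river: ρ → (-1,3,2)
closes: descent 1, river 6
min |a| on river = 1

1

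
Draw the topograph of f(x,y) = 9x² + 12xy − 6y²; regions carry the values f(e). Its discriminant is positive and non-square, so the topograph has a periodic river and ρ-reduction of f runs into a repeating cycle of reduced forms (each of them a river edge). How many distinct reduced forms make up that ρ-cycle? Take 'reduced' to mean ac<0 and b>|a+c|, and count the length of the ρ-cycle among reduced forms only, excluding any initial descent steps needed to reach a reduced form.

D = 360, ⌊√D⌋ = 18
river: ρ → (-6,12,9)
river: ρ → (9,6,-9)
river: ρ → (-9,12,6)
river: ρ → (6,12,-9)
river: ρ → (-9,6,9)
river: ρ → (9,12,-6)
ρ-cycle length = 6 (tail of 0 descent steps not counted)

6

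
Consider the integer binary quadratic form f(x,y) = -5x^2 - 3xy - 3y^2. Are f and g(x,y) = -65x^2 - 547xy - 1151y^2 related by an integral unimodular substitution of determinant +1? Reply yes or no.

D₁ = -51, D₂ = -51
f is negative-definite; reduce −f:
−f: flip: (5,3,3)→(3,-3,5)
−f: translate: b→3 (≡-3 mod 6), so (3,-3,5)→(3,3,5)
−f: reduced (well bottom): (3,3,5) with a≤c, −a<b≤a
flip sign back: reduced form of f is (-3,-3,-5)
g is negative-definite; reduce −g:
−g: translate: b→27 (≡547 mod 130), so (65,547,1151)→(65,27,3)
−g: flip: (65,27,3)→(3,-27,65)
−g: translate: b→3 (≡-27 mod 6), so (3,-27,65)→(3,3,5)
−g: reduced (well bottom): (3,3,5) with a≤c, −a<b≤a
flip sign back: reduced form of g is (-3,-3,-5)
reduced forms (-3, -3, -5) vs (-3, -3, -5) ⇒ equivalent

yes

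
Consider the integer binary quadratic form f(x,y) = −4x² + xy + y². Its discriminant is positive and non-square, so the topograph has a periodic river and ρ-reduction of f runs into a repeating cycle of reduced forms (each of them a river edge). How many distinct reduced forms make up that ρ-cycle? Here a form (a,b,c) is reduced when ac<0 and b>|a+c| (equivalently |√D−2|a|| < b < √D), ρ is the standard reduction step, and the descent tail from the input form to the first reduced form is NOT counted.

D = 17, ⌊√D⌋ = 4
descent: ρ → (1,3,-2)  [lands on river]
river: ρ → (-2,1,2)
river: ρ → (2,3,-1)
river: ρ → (-1,3,2)
river: ρ → (2,1,-2)
river: ρ → (-2,3,1)
ρ-cycle length = 6 (tail of 1 descent step not counted)

6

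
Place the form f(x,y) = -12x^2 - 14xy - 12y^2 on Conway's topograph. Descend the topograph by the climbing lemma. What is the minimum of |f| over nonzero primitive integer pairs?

translate: b→-10 (≡14 mod 24), so (12,14,12)→(12,-10,10)
flip: (12,-10,10)→(10,10,12)
reduced (well bottom): (10,10,12) with a≤c, −a<b≤a
well minimum |f| = |-10| = 10 (negative-definite)

10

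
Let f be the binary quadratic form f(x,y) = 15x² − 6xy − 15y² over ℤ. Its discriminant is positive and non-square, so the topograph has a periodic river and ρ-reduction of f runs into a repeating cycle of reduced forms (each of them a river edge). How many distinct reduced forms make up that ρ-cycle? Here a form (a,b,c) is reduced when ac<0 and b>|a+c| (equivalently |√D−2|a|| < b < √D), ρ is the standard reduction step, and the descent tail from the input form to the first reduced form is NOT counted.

D = 936, ⌊√D⌋ = 30
descent: ρ → (-15,6,15)  [lands on river]
river: ρ → (15,24,-6)
river: ρ → (-6,24,15)
river: ρ → (15,6,-15)
river: ρ → (-15,24,6)
river: ρ → (6,24,-15)
ρ-cycle length = 6 (tail of 1 descent step not counted)

6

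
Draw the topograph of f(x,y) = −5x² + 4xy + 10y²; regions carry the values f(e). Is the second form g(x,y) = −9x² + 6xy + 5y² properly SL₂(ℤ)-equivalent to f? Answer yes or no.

D₁ = 216, D₂ = 216
river cycle of f (length 6): (-5, 14, 1), (1, 14, -5), (-5, 6, 9), (9, 12, -2), (-2, 12, 9), (9, 6, -5)
river cycle of g (length 6): (5, 14, -1), (-1, 14, 5), (5, 6, -9), (-9, 12, 2), (2, 12, -9), (-9, 6, 5)
cycles differ ⇒ inequivalent

no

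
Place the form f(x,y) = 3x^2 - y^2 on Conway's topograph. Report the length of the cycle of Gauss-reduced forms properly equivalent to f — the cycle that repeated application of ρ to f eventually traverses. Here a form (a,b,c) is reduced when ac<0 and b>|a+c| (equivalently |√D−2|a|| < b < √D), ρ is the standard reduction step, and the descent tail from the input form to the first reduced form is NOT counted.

D = 12, ⌊√D⌋ = 3
descent: ρ → (-1,2,2)  [lands on river]
river: ρ → (2,2,-1)
ρ-cycle length = 2 (tail of 1 descent step not counted)

2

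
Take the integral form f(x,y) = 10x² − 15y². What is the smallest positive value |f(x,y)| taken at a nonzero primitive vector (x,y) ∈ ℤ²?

descent: ρ → (-15,0,10)
descent: ρ → (10,20,-5)  [lands on river]
river: ρ → (-5,20,10)
closes: descent 2, river 2
min |a| on river = 5

5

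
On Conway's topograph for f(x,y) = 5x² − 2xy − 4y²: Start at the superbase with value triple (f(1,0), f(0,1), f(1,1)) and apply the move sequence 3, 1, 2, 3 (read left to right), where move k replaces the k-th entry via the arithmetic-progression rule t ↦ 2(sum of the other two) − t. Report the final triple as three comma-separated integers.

start (5,-4,-1) = (f(1,0),f(0,1),f(1,1))
replace slot 3: 2·(5+(-4)) − (-1) = 3 → (5,-4,3)
replace slot 1: 2·((-4)+3) − 5 = -7 → (-7,-4,3)
replace slot 2: 2·((-7)+3) − (-4) = -4 → (-7,-4,3)
replace slot 3: 2·((-7)+(-4)) − 3 = -25 → (-7,-4,-25)

-7,-4,-25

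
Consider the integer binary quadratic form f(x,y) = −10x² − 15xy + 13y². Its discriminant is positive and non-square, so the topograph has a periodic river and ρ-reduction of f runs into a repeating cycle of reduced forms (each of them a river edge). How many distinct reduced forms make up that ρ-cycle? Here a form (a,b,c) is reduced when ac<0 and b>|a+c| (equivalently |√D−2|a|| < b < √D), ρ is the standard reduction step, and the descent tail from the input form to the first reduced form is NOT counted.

D = 745, ⌊√D⌋ = 27
descent: ρ → (13,15,-10)  [lands on river]
river: ρ → (-10,25,3)
river: ρ → (3,23,-18)
river: ρ → (-18,13,8)
river: ρ → (8,19,-12)
river: ρ → (-12,5,15)
river: ρ → (15,25,-2)
river: ρ → (-2,27,2)
river: ρ → (2,25,-15)
river: ρ → (-15,5,12)
river: ρ → (12,19,-8)
river: ρ → (-8,13,18)
river: ρ → (18,23,-3)
river: ρ → (-3,25,10)
river: ρ → (10,15,-13)
river: ρ → (-13,11,12)
river: ρ → (12,13,-12)
river: ρ → (-12,11,13)
ρ-cycle length = 18 (tail of 1 descent step not counted)

18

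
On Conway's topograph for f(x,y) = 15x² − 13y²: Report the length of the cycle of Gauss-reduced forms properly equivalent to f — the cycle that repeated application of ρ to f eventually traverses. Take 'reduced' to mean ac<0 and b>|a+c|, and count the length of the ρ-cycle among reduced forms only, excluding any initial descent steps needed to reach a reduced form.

D = 780, ⌊√D⌋ = 27
descent: ρ → (-13,26,2)  [lands on river]
river: ρ → (2,26,-13)
ρ-cycle length = 2 (tail of 1 descent step not counted)

2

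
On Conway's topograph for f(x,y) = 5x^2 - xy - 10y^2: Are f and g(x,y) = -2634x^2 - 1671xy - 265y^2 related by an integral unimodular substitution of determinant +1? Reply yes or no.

D₁ = 201, D₂ = 201
river cycle of f (length 14): (5, 9, -6), (-6, 3, 8), (8, 13, -1), (-1, 13, 8), (8, 3, -6), (-6, 9, 5), (5, 11, -4), (-4, 13, 2), (2, 11, -10), (-10, 9, 3), … (4 more)
river cycle of g (length 14): (-6, 3, 8), (8, 13, -1), (-1, 13, 8), (8, 3, -6), (-6, 9, 5), (5, 11, -4), (-4, 13, 2), (2, 11, -10), (-10, 9, 3), (3, 9, -10), … (4 more)
cycles coincide ⇒ equivalent

yes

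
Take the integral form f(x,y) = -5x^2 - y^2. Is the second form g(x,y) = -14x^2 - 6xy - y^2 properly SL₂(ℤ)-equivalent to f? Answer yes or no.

D₁ = -20, D₂ = -20
f is negative-definite; reduce −f:
−f: flip: (5,0,1)→(1,0,5)
−f: reduced (well bottom): (1,0,5) with a≤c, −a<b≤a
flip sign back: reduced form of f is (-1,0,-5)
g is negative-definite; reduce −g:
−g: flip: (14,6,1)→(1,-6,14)
−g: translate: b→0 (≡-6 mod 2), so (1,-6,14)→(1,0,5)
−g: reduced (well bottom): (1,0,5) with a≤c, −a<b≤a
flip sign back: reduced form of g is (-1,0,-5)
reduced forms (-1, 0, -5) vs (-1, 0, -5) ⇒ equivalent

yes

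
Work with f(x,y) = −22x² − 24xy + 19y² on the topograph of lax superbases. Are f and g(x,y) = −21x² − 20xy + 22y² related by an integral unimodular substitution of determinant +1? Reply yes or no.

D₁ = 2248, D₂ = 2248
river cycle of f (length 20): (19, 24, -22), (-22, 20, 21), (21, 22, -21), (-21, 20, 22), (22, 24, -19), (-19, 14, 27), (27, 40, -6), (-6, 44, 13), (13, 34, -21), (-21, 8, 26), … (10 more)
river cycle of g (length 20): (22, 20, -21), (-21, 22, 21), (21, 20, -22), (-22, 24, 19), (19, 14, -27), (-27, 40, 6), (6, 44, -13), (-13, 34, 21), (21, 8, -26), (-26, 44, 3), … (10 more)
cycles differ ⇒ inequivalent

no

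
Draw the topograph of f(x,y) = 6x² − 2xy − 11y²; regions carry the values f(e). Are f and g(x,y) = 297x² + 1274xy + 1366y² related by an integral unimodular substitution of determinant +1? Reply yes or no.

D₁ = 268, D₂ = 268
river cycle of f (length 10): (6, 10, -7), (-7, 4, 9), (9, 14, -2), (-2, 14, 9), (9, 4, -7), (-7, 10, 6), (6, 14, -3), (-3, 16, 1), (1, 16, -3), (-3, 14, 6)
river cycle of g (length 10): (6, 10, -7), (-7, 4, 9), (9, 14, -2), (-2, 14, 9), (9, 4, -7), (-7, 10, 6), (6, 14, -3), (-3, 16, 1), (1, 16, -3), (-3, 14, 6)
cycles coincide ⇒ equivalent

yes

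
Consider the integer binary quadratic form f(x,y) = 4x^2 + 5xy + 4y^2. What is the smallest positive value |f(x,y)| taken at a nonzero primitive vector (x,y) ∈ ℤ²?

translate: b→-3 (≡5 mod 8), so (4,5,4)→(4,-3,3)
flip: (4,-3,3)→(3,3,4)
reduced (well bottom): (3,3,4) with a≤c, −a<b≤a
well minimum = a = 3

3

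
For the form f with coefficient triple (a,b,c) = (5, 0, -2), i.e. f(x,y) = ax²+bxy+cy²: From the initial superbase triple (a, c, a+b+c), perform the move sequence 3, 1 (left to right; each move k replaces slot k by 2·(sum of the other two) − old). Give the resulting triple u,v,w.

start (5,-2,3) = (f(1,0),f(0,1),f(1,1))
replace slot 3: 2·(5+(-2)) − 3 = 3 → (5,-2,3)
replace slot 1: 2·((-2)+3) − 5 = -3 → (-3,-2,3)

-3,-2,3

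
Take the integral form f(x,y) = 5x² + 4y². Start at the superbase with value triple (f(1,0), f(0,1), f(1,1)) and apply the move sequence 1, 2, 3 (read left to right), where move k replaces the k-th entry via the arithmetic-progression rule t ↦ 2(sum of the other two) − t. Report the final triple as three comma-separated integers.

start (5,4,9) = (f(1,0),f(0,1),f(1,1))
replace slot 1: 2·(4+9) − 5 = 21 → (21,4,9)
replace slot 2: 2·(21+9) − 4 = 56 → (21,56,9)
replace slot 3: 2·(21+56) − 9 = 145 → (21,56,145)

21,56,145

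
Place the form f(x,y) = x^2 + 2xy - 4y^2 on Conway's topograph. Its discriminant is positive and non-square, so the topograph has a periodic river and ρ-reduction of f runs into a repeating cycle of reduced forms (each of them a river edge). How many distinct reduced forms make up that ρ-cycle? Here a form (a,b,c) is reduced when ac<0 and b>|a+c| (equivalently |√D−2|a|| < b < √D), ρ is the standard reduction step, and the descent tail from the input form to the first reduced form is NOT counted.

D = 20, ⌊√D⌋ = 4
descent: ρ → (-4,-2,1)
descent: ρ → (1,4,-1)  [lands on river]
river: ρ → (-1,4,1)
ρ-cycle length = 2 (tail of 2 descent steps not counted)

2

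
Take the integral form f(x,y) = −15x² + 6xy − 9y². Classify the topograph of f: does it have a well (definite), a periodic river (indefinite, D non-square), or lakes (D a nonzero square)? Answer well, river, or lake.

D = b²−4ac = 6² − 4·(-15)·(-9) = -504
D < 0 ⇒ definite ⇒ every region one sign ⇒ single well

well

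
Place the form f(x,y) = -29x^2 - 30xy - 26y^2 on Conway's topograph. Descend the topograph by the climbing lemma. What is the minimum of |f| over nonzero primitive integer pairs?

translate: b→-28 (≡30 mod 58), so (29,30,26)→(29,-28,25)
flip: (29,-28,25)→(25,28,29)
translate: b→-22 (≡28 mod 50), so (25,28,29)→(25,-22,26)
reduced (well bottom): (25,-22,26) with a≤c, −a<b≤a
well minimum |f| = |-25| = 25 (negative-definite)

25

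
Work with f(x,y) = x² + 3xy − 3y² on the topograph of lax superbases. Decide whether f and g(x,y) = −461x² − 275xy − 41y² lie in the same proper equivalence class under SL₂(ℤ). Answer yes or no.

D₁ = 21, D₂ = 21
river cycle of f (length 2): (-3, 3, 1), (1, 3, -3)
river cycle of g (length 2): (1, 3, -3), (-3, 3, 1)
cycles coincide ⇒ equivalent

yes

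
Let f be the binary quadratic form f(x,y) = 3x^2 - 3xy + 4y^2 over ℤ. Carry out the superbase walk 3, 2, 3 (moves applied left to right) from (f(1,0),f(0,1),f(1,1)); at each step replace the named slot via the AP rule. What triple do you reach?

start (3,4,4) = (f(1,0),f(0,1),f(1,1))
replace slot 3: 2·(3+4) − 4 = 10 → (3,4,10)
replace slot 2: 2·(3+10) − 4 = 22 → (3,22,10)
replace slot 3: 2·(3+22) − 10 = 40 → (3,22,40)

3,22,40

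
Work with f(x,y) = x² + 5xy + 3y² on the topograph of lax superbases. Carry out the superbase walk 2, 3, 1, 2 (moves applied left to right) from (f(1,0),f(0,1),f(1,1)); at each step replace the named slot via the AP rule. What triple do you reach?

start (1,3,9) = (f(1,0),f(0,1),f(1,1))
replace slot 2: 2·(1+9) − 3 = 17 → (1,17,9)
replace slot 3: 2·(1+17) − 9 = 27 → (1,17,27)
replace slot 1: 2·(17+27) − 1 = 87 → (87,17,27)
replace slot 2: 2·(87+27) − 17 = 211 → (87,211,27)

87,211,27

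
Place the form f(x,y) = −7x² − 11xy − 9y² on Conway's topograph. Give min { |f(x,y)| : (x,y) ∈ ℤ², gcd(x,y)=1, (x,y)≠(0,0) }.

translate: b→-3 (≡11 mod 14), so (7,11,9)→(7,-3,5)
flip: (7,-3,5)→(5,3,7)
reduced (well bottom): (5,3,7) with a≤c, −a<b≤a
well minimum |f| = |-5| = 5 (negative-definite)

5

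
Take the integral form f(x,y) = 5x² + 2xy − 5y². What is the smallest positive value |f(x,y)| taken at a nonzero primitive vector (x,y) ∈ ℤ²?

river: ρ → (-5,8,2)
river: ρ → (2,8,-5)
river: ρ → (-5,2,5)
river: ρ → (5,8,-2)
river: ρ → (-2,8,5)
river: ρ → (5,2,-5)
closes: descent 0, river 6
min |a| on river = 2

2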